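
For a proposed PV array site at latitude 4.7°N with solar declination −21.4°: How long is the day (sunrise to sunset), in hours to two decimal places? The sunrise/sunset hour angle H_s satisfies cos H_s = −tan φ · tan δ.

The sunset hour angle satisfies cos H_s = −tan φ tan δ = 0.0322, giving H_s = 88.15°.
Day length = 2 H_s / 15° h⁻¹ = 176.30° / 15 = 11.753 h.

11.75 hours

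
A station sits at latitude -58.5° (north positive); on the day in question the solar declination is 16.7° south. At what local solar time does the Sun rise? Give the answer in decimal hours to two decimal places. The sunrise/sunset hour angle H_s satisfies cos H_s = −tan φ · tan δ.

cos H_s = −tan(-58.5°) · tan(-16.7°) = -0.4896, so H_s = arccos(-0.4896) = 119.31°.
Sunrise is at 12 − H_s/15 = 12 − 7.954 = 4.046 h local solar time.

4.05 h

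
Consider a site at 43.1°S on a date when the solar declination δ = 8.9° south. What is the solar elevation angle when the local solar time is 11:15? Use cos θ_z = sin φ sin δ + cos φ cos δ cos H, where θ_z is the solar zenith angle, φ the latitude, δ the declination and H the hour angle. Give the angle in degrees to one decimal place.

54.4°

Hour angle H = 15° × (11.25 − 12) = -11.25°.
cos θ_z = sin(-43.1°) sin(-8.9°) + cos(-43.1°) cos(-8.9°) cos(-11.25°) = 0.1057 + 0.7075 = 0.8132.
θ_z = arccos(0.8132) = 35.59°, so the elevation is 90° − 35.59° = 54.41°.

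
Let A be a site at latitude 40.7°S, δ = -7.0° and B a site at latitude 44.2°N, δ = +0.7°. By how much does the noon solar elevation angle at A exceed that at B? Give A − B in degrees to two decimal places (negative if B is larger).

+9.80°

A: 90° − |-40.7 − (-7.0)| = 56.30°.
B: 90° − |44.2 − (0.7)| = 46.50°.
A − B = 56.30 − 46.50 = 9.80°.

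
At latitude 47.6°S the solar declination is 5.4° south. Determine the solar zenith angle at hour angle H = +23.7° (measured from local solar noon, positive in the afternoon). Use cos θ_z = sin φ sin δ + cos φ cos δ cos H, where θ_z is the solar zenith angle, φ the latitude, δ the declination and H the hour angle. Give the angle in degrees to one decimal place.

46.8°

cos θ_z = sin φ sin δ + cos φ cos δ cos H = (-0.7385)(-0.0941) + (0.6743)(0.9956)(0.9157) = 0.6842.
θ_z = arccos(0.6842) = 46.83°.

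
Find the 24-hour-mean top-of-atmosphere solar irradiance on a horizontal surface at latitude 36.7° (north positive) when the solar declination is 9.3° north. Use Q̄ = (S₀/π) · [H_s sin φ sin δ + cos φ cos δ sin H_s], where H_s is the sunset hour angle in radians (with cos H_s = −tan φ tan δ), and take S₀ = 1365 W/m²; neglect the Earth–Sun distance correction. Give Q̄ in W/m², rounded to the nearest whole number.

−tan φ tan δ = −(0.7454)(0.1638) = -0.1221; H_s = arccos(-0.1221) = 97.01°. In radians, H_s = 1.6931.
H_s sin φ sin δ = 1.6931 × 0.5976 × 0.1616 = 0.1635.
cos φ cos δ sin H_s = 0.8018 × 0.9869 × 0.9925 = 0.7854.
Q̄ = (1365/π) × (0.1635 + 0.7854) = 434.49 × 0.9489 = 412.29 W/m².

412 W/m²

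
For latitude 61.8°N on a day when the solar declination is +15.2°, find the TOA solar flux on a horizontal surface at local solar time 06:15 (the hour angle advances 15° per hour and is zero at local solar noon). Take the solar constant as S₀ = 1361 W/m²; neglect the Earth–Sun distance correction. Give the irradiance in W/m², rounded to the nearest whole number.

Hour angle H = 15° × (6.25 − 12) = -86.25°.
cos θ_z = sin φ sin δ + cos φ cos δ cos H = (0.8813)(0.2622) + (0.4726)(0.9650)(0.0654) = 0.2609.
Top-of-atmosphere irradiance = S₀ cos θ_z = 1361 × 0.2609 = 355.08 W/m².

355 W/m²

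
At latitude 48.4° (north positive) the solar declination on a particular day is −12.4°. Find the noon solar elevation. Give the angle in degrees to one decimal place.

At local solar noon the hour angle is zero, so the elevation is 90° − |φ − δ| = 90° − |48.4° − (-12.4°)| = 90° − 60.8° = 29.2°.

29.2°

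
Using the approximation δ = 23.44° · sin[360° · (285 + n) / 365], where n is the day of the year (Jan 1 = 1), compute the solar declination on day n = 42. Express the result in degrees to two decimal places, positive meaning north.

360 × (285 + 42) / 365 = 322.521°; sin(322.521°) = -0.6085.
δ = 23.44 × -0.6085 = -14.263° ≈ -14.26°.

-14.26°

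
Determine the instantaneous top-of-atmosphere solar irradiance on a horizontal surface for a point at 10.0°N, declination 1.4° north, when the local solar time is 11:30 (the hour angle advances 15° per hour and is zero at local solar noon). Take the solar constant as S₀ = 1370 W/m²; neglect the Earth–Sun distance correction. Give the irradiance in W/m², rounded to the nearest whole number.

Hour angle H = 15° × (11.5 − 12) = -7.50°.
With φ = 10.0°, δ = 1.4°, H = -7.50°: sin φ sin δ = 0.0042, cos φ cos δ cos H = 0.9761, so cos θ_z = 0.9803.
Top-of-atmosphere irradiance = S₀ cos θ_z = 1370 × 0.9803 = 1343.01 W/m².

1343 W/m²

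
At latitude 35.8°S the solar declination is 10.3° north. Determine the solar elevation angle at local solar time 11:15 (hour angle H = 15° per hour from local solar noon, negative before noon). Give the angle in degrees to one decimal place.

42.7°

Hour angle H = 15° × (11.25 − 12) = -11.25°.
cos θ_z = sin(-35.8°) sin(10.3°) + cos(-35.8°) cos(10.3°) cos(-11.25°) = -0.1046 + 0.7827 = 0.6781.
θ_z = arccos(0.6781) = 47.30°, so the elevation is 90° − 47.30° = 42.70°.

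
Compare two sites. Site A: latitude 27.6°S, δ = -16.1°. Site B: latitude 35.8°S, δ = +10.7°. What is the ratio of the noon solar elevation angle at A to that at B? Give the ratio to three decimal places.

A: 90° − |-27.6 − (-16.1)| = 78.50°.
B: 90° − |-35.8 − (10.7)| = 43.50°.
Ratio A/B = 78.5000 / 43.5000 = 1.8046.

1.805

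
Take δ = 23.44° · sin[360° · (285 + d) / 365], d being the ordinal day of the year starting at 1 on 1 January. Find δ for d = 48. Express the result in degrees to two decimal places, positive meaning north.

-12.27°

360 × (285 + 48) / 365 = 328.438°; sin(328.438°) = -0.5234.
δ = 23.44 × -0.5234 = -12.268° ≈ -12.27°.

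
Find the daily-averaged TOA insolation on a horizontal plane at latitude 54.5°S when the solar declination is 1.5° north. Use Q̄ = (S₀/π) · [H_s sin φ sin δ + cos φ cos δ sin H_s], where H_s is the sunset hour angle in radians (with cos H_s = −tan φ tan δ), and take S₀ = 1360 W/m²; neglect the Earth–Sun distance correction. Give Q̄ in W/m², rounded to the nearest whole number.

237 W/m²

−tan φ tan δ = −(-1.4019)(0.0262) = 0.0367; H_s = arccos(0.0367) = 87.90°. In radians, H_s = 1.5341.
H_s sin φ sin δ = 1.5341 × -0.8141 × 0.0262 = -0.0327.
cos φ cos δ sin H_s = 0.5807 × 0.9997 × 0.9993 = 0.5801.
Q̄ = (1360/π) × (-0.0327 + 0.5801) = 432.90 × 0.5474 = 236.97 W/m².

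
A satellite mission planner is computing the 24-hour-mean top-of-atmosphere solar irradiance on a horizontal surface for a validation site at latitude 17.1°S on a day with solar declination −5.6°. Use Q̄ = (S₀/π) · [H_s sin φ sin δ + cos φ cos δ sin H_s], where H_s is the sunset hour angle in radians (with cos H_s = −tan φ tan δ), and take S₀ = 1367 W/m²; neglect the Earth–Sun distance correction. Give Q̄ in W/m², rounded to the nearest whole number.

The sunset hour angle satisfies cos H_s = −tan φ tan δ = -0.0302, giving H_s = 91.73°. In radians, H_s = 1.6010.
H_s sin φ sin δ = 1.6010 × -0.2940 × -0.0976 = 0.0459.
cos φ cos δ sin H_s = 0.9558 × 0.9952 × 0.9995 = 0.9507.
Q̄ = (1367/π) × (0.0459 + 0.9507) = 435.13 × 0.9966 = 433.65 W/m².

434 W/m²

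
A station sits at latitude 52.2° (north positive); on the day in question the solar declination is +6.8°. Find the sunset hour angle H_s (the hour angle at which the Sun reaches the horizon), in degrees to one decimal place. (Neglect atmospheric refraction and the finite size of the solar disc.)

98.8°

−tan φ tan δ = −(1.2892)(0.1192) = -0.1537; H_s = arccos(-0.1537) = 98.84°.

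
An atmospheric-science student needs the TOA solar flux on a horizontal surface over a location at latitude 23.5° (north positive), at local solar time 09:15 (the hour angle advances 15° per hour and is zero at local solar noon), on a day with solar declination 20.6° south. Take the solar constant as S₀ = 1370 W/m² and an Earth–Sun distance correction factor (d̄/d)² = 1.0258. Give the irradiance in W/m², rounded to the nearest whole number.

710 W/m²

Hour angle H = 15° × (9.25 − 12) = -41.25°.
cos θ_z = sin φ sin δ + cos φ cos δ cos H = (0.3987)(-0.3518) + (0.9171)(0.9361)(0.7518) = 0.5052.
Top-of-atmosphere irradiance = S₀ (d̄/d)² cos θ_z = 1370 × 1.0258 × 0.5052 = 709.98 W/m².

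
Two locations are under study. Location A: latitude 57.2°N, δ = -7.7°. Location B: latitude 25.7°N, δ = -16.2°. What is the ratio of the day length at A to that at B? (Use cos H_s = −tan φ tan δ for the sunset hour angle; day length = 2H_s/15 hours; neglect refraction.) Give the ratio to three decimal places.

0.950

A: H_s = arccos(−tan 57.2° · tan -7.7°) = 77.89°, so 2H_s/15 = 10.3853 h.
B: H_s = arccos(−tan 25.7° · tan -16.2°) = 81.96°, so 2H_s/15 = 10.9280 h.
Ratio A/B = 10.3853 / 10.9280 = 0.9503.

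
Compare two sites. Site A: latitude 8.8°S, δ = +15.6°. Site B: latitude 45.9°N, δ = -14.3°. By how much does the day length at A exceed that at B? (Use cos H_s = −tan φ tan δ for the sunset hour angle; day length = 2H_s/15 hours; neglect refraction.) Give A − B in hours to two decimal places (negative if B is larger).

A: H_s = arccos(−tan -8.8° · tan 15.6°) = 87.52°, so 2H_s/15 = 11.6693 h.
B: H_s = arccos(−tan 45.9° · tan -14.3°) = 74.75°, so 2H_s/15 = 9.9667 h.
A − B = 11.6693 − 9.9667 = 1.7026 h.

+1.70 h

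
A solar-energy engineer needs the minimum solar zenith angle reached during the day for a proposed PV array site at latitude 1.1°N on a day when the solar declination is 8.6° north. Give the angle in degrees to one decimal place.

7.5°

At local solar noon the hour angle is zero, so the zenith angle is |φ − δ| = |1.1° − (8.6°)| = 7.5°.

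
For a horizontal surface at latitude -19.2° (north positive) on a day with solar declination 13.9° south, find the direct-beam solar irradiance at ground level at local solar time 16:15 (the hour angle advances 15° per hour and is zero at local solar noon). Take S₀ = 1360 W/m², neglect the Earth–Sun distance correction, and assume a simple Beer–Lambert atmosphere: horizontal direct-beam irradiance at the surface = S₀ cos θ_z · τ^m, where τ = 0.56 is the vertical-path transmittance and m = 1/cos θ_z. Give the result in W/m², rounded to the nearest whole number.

Hour angle H = 15° × (16.25 − 12) = 63.75°.
With φ = -19.2°, δ = -13.9°, H = 63.75°: sin φ sin δ = 0.0790, cos φ cos δ cos H = 0.4055, so cos θ_z = 0.4845.
Air mass m = 1/cos θ_z = 1/0.4845 = 2.064; τ^m = 0.56^2.064 = 0.3022.
Surface direct beam = 1360 × 0.4845 × 0.3022 = 199.13 W/m².

199 W/m²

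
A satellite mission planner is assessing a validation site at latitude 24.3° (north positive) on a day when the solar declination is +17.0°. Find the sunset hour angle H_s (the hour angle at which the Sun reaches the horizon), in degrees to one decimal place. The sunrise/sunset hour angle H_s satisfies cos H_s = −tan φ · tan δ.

The sunset hour angle satisfies cos H_s = −tan φ tan δ = -0.1380, giving H_s = 97.93°.

97.9°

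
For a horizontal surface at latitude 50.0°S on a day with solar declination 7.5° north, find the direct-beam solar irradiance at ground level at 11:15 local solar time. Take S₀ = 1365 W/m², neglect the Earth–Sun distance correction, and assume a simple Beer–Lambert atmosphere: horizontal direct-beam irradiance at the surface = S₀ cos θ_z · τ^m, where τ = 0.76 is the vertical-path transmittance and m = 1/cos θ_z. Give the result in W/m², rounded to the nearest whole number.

425 W/m²

Hour angle H = 15° × (11.25 − 12) = -11.25°.
cos θ_z = sin φ sin δ + cos φ cos δ cos H = (-0.7660)(0.1305) + (0.6428)(0.9914)(0.9808) = 0.5251.
Air mass m = 1/cos θ_z = 1/0.5251 = 1.904; τ^m = 0.76^1.904 = 0.5930.
Surface direct beam = 1365 × 0.5251 × 0.5930 = 425.04 W/m².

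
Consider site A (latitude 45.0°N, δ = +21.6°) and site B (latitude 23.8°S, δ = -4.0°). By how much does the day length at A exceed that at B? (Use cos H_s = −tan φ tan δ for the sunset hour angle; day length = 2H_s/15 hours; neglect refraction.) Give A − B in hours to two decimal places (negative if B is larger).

+2.87 h

A: H_s = arccos(−tan 45.0° · tan 21.6°) = 113.32°, so 2H_s/15 = 15.1093 h.
B: H_s = arccos(−tan -23.8° · tan -4.0°) = 91.77°, so 2H_s/15 = 12.2360 h.
A − B = 15.1093 − 12.2360 = 2.8733 h.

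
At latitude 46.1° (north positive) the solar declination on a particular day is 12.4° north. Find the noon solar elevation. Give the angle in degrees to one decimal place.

56.3°

At local solar noon the hour angle is zero, so the elevation is 90° − |φ − δ| = 90° − |46.1° − (12.4°)| = 90° − 33.7° = 56.3°.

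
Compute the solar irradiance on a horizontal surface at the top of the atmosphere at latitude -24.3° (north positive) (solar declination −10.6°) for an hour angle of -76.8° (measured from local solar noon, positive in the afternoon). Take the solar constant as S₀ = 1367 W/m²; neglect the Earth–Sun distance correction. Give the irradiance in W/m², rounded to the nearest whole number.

With φ = -24.3°, δ = -10.6°, H = -76.80°: sin φ sin δ = 0.0757, cos φ cos δ cos H = 0.2046, so cos θ_z = 0.2803.
Top-of-atmosphere irradiance = S₀ cos θ_z = 1367 × 0.2803 = 383.17 W/m².

383 W/m²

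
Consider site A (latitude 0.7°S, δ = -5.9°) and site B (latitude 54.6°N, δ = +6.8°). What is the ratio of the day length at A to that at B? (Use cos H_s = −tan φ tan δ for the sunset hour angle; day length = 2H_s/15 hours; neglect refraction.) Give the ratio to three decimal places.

A: H_s = arccos(−tan -0.7° · tan -5.9°) = 90.07°, so 2H_s/15 = 12.0093 h.
B: H_s = arccos(−tan 54.6° · tan 6.8°) = 99.66°, so 2H_s/15 = 13.2880 h.
Ratio A/B = 12.0093 / 13.2880 = 0.9038.

0.904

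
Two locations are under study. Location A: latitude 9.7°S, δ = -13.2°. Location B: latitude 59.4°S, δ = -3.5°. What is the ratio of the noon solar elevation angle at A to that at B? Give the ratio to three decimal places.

A: 90° − |-9.7 − (-13.2)| = 86.50°.
B: 90° − |-59.4 − (-3.5)| = 34.10°.
Ratio A/B = 86.5000 / 34.1000 = 2.5367.

2.537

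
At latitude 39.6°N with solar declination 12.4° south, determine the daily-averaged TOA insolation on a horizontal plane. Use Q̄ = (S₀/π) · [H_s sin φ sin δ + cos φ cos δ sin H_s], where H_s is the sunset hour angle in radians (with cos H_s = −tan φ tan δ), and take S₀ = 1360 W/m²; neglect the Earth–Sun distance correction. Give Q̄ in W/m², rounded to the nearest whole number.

The sunset hour angle satisfies cos H_s = −tan φ tan δ = 0.1819, giving H_s = 79.52°. In radians, H_s = 1.3879.
H_s sin φ sin δ = 1.3879 × 0.6374 × -0.2147 = -0.1899.
cos φ cos δ sin H_s = 0.7705 × 0.9767 × 0.9833 = 0.7400.
Q̄ = (1360/π) × (-0.1899 + 0.7400) = 432.90 × 0.5501 = 238.14 W/m².

238 W/m²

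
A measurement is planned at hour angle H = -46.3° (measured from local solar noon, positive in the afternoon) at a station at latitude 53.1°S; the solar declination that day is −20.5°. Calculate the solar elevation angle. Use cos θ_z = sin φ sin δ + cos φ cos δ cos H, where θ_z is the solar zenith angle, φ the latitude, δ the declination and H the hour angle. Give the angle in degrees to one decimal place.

With φ = -53.1°, δ = -20.5°, H = -46.30°: sin φ sin δ = 0.2801, cos φ cos δ cos H = 0.3886, so cos θ_z = 0.6687.
θ_z = arccos(0.6687) = 48.03°, so the elevation is 90° − 48.03° = 41.97°.

42.0°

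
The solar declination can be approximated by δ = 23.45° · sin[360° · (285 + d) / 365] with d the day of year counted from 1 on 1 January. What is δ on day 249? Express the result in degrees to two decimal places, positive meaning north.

360 × (285 + 249) / 365 = 526.685°; sin(526.685°) = 0.2303.
δ = 23.45 × 0.2303 = 5.401° ≈ +5.40°.

+5.40°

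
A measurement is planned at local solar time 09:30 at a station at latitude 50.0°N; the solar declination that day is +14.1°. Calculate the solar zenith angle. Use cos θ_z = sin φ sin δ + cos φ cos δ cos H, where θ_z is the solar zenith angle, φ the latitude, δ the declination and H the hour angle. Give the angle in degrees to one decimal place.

Hour angle H = 15° × (9.5 − 12) = -37.50°.
cos θ_z = sin φ sin δ + cos φ cos δ cos H = (0.7660)(0.2436) + (0.6428)(0.9699)(0.7934) = 0.6812.
θ_z = arccos(0.6812) = 47.06°.

47.1°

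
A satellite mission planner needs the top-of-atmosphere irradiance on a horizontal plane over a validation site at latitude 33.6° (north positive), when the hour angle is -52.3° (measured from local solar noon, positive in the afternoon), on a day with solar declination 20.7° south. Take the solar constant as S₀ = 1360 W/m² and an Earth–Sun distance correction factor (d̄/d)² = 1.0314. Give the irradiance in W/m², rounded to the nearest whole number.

394 W/m²

cos θ_z = sin(33.6°) sin(-20.7°) + cos(33.6°) cos(-20.7°) cos(-52.30°) = -0.1956 + 0.4765 = 0.2809.
Top-of-atmosphere irradiance = S₀ (d̄/d)² cos θ_z = 1360 × 1.0314 × 0.2809 = 394.02 W/m².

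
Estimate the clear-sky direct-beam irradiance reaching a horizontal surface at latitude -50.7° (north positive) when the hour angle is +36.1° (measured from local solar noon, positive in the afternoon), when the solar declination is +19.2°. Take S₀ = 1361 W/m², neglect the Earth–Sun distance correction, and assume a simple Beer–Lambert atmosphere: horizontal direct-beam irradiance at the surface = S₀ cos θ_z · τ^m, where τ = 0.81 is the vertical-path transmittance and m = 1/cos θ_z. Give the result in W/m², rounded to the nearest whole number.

124 W/m²

cos θ_z = sin φ sin δ + cos φ cos δ cos H = (-0.7738)(0.3289) + (0.6334)(0.9444)(0.8080) = 0.2288.
Air mass m = 1/cos θ_z = 1/0.2288 = 4.371; τ^m = 0.81^4.371 = 0.3981.
Surface direct beam = 1361 × 0.2288 × 0.3981 = 123.97 W/m².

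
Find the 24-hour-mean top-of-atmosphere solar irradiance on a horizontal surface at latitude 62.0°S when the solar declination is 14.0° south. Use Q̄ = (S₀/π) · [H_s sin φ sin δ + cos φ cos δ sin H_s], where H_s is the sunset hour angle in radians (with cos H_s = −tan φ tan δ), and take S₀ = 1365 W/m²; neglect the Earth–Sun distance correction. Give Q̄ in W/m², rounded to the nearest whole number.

366 W/m²

−tan φ tan δ = −(-1.8807)(-0.2493) = -0.4689; H_s = arccos(-0.4689) = 117.96°. In radians, H_s = 2.0588.
H_s sin φ sin δ = 2.0588 × -0.8829 × -0.2419 = 0.4397.
cos φ cos δ sin H_s = 0.4695 × 0.9703 × 0.8833 = 0.4024.
Q̄ = (1365/π) × (0.4397 + 0.4024) = 434.49 × 0.8421 = 365.88 W/m².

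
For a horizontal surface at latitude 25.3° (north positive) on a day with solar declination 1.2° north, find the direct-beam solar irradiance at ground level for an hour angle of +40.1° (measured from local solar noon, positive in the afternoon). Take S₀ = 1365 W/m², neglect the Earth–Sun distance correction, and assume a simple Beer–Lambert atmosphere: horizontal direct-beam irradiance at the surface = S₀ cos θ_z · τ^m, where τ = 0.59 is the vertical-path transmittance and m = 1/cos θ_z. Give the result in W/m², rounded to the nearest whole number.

450 W/m²

cos θ_z = sin(25.3°) sin(1.2°) + cos(25.3°) cos(1.2°) cos(40.10°) = 0.0089 + 0.6914 = 0.7003.
Air mass m = 1/cos θ_z = 1/0.7003 = 1.428; τ^m = 0.59^1.428 = 0.4707.
Surface direct beam = 1365 × 0.7003 × 0.4707 = 449.95 W/m².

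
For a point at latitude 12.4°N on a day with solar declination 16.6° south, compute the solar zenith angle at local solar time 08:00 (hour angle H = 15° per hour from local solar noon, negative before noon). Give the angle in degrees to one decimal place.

Hour angle H = 15° × (8 − 12) = -60.00°.
cos θ_z = sin φ sin δ + cos φ cos δ cos H = (0.2147)(-0.2857) + (0.9767)(0.9583)(0.5000) = 0.4066.
θ_z = arccos(0.4066) = 66.01°.

66.0°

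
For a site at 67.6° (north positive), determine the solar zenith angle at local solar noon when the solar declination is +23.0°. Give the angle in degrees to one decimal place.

44.6°

At local solar noon the hour angle is zero, so the zenith angle is |φ − δ| = |67.6° − (23.0°)| = 44.6°.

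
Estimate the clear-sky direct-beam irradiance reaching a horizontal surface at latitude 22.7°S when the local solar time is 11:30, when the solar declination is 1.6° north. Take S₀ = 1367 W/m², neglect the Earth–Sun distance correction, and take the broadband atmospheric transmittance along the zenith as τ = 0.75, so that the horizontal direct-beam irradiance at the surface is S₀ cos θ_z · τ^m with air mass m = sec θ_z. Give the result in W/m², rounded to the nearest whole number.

898 W/m²

Hour angle H = 15° × (11.5 − 12) = -7.50°.
cos θ_z = sin(-22.7°) sin(1.6°) + cos(-22.7°) cos(1.6°) cos(-7.50°) = -0.0108 + 0.9143 = 0.9035.
Air mass m = 1/cos θ_z = 1/0.9035 = 1.107; τ^m = 0.75^1.107 = 0.7273.
Surface direct beam = 1367 × 0.9035 × 0.7273 = 898.28 W/m².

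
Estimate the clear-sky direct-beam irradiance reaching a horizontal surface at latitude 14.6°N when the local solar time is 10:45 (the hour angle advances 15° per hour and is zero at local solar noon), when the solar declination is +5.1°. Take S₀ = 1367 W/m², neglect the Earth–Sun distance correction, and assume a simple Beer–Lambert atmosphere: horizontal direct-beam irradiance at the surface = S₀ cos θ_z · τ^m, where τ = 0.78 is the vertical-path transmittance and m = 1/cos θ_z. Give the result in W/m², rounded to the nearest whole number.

980 W/m²

Hour angle H = 15° × (10.75 − 12) = -18.75°.
cos θ_z = sin φ sin δ + cos φ cos δ cos H = (0.2521)(0.0889) + (0.9677)(0.9960)(0.9469) = 0.9351.
Air mass m = 1/cos θ_z = 1/0.9351 = 1.069; τ^m = 0.78^1.069 = 0.7667.
Surface direct beam = 1367 × 0.9351 × 0.7667 = 980.06 W/m².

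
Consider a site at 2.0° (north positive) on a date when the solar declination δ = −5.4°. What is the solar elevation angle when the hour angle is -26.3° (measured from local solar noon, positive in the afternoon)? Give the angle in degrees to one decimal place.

62.7°

cos θ_z = sin φ sin δ + cos φ cos δ cos H = (0.0349)(-0.0941) + (0.9994)(0.9956)(0.8965) = 0.8887.
θ_z = arccos(0.8887) = 27.29°, so the elevation is 90° − 27.29° = 62.71°.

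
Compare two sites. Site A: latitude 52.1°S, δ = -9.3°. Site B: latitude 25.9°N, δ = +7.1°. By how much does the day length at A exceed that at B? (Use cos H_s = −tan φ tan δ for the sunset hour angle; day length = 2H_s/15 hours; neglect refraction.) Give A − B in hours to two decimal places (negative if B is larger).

A: H_s = arccos(−tan -52.1° · tan -9.3°) = 102.14°, so 2H_s/15 = 13.6187 h.
B: H_s = arccos(−tan 25.9° · tan 7.1°) = 93.47°, so 2H_s/15 = 12.4627 h.
A − B = 13.6187 − 12.4627 = 1.1560 h.

+1.16 h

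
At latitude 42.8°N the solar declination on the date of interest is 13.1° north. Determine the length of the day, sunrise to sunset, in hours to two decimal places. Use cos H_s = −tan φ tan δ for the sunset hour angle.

−tan φ tan δ = −(0.9260)(0.2327) = -0.2155; H_s = arccos(-0.2155) = 102.44°.
Day length = 2 H_s / 15° h⁻¹ = 204.88° / 15 = 13.659 h.

13.66 hours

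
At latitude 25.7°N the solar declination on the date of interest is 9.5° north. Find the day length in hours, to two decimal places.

12.62 hours

−tan φ tan δ = −(0.4813)(0.1673) = -0.0805; H_s = arccos(-0.0805) = 94.62°.
Day length = 2 H_s / 15° h⁻¹ = 189.24° / 15 = 12.616 h.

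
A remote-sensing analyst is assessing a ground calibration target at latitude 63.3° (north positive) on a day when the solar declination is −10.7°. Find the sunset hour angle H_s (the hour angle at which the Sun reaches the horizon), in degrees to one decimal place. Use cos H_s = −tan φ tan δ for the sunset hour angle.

67.9°

cos H_s = −tan(63.3°) · tan(-10.7°) = 0.3757, so H_s = arccos(0.3757) = 67.93°.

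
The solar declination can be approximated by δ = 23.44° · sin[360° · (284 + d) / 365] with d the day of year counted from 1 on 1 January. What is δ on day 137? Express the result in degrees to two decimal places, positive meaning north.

+19.26°

360 × (284 + 137) / 365 = 415.233°; sin(415.233°) = 0.8215.
δ = 23.44 × 0.8215 = 19.256° ≈ +19.26°.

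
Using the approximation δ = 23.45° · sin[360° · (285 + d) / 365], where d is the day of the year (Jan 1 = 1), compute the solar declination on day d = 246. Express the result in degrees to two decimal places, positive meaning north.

360 × (285 + 246) / 365 = 523.726°; sin(523.726°) = 0.2802.
δ = 23.45 × 0.2802 = 6.571° ≈ +6.57°.

+6.57°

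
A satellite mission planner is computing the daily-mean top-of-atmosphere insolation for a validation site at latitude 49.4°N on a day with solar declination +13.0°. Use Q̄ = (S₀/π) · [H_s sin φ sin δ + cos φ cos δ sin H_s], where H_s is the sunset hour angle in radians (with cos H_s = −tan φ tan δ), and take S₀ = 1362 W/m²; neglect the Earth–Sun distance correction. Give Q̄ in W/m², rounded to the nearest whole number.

cos H_s = −tan(49.4°) · tan(13.0°) = -0.2694, so H_s = arccos(-0.2694) = 105.63°. In radians, H_s = 1.8436.
H_s sin φ sin δ = 1.8436 × 0.7593 × 0.2250 = 0.3150.
cos φ cos δ sin H_s = 0.6508 × 0.9744 × 0.9630 = 0.6107.
Q̄ = (1362/π) × (0.3150 + 0.6107) = 433.54 × 0.9257 = 401.33 W/m².

401 W/m²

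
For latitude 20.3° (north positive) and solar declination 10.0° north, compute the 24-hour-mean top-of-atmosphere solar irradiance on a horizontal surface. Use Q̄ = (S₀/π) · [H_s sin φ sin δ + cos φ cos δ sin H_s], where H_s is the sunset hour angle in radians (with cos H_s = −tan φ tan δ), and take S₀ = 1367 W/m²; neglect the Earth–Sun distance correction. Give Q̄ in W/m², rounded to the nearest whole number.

444 W/m²

cos H_s = −tan(20.3°) · tan(10.0°) = -0.0652, so H_s = arccos(-0.0652) = 93.74°. In radians, H_s = 1.6361.
H_s sin φ sin δ = 1.6361 × 0.3469 × 0.1736 = 0.0985.
cos φ cos δ sin H_s = 0.9379 × 0.9848 × 0.9979 = 0.9217.
Q̄ = (1367/π) × (0.0985 + 0.9217) = 435.13 × 1.0202 = 443.92 W/m².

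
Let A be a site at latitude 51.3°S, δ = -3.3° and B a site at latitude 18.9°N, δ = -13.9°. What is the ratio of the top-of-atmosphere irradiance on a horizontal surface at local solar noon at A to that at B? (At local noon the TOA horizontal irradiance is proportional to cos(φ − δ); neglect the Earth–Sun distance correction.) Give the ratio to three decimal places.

0.796

A: cos θ_z = cos(-51.3° − (-3.3°)) = 0.6691.
B: cos θ_z = cos(18.9° − (-13.9°)) = 0.8406.
Ratio A/B = 0.6691 / 0.8406 = 0.7960.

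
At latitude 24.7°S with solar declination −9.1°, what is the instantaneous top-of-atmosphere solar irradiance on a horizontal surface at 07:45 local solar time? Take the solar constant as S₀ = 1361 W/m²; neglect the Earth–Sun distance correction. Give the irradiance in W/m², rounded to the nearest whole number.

630 W/m²

Hour angle H = 15° × (7.75 − 12) = -63.75°.
cos θ_z = sin(-24.7°) sin(-9.1°) + cos(-24.7°) cos(-9.1°) cos(-63.75°) = 0.0661 + 0.3968 = 0.4629.
Top-of-atmosphere irradiance = S₀ cos θ_z = 1361 × 0.4629 = 630.01 W/m².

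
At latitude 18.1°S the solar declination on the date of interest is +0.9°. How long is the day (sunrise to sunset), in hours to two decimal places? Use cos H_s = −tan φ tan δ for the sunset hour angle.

11.96 hours

−tan φ tan δ = −(-0.3269)(0.0157) = 0.0051; H_s = arccos(0.0051) = 89.71°.
Day length = 2 H_s / 15° h⁻¹ = 179.42° / 15 = 11.961 h.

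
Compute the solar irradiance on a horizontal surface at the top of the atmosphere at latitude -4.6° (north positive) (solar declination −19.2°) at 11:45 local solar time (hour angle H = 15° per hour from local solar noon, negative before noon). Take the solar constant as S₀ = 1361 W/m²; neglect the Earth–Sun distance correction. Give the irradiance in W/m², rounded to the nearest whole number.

1314 W/m²

Hour angle H = 15° × (11.75 − 12) = -3.75°.
With φ = -4.6°, δ = -19.2°, H = -3.75°: sin φ sin δ = 0.0264, cos φ cos δ cos H = 0.9393, so cos θ_z = 0.9657.
Top-of-atmosphere irradiance = S₀ cos θ_z = 1361 × 0.9657 = 1314.32 W/m².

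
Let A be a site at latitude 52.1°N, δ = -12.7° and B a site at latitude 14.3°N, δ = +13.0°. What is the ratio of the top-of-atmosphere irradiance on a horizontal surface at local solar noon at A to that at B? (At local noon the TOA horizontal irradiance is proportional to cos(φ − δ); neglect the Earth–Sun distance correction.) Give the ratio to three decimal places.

0.426

A: cos θ_z = cos(52.1° − (-12.7°)) = 0.4258.
B: cos θ_z = cos(14.3° − (13.0°)) = 0.9997.
Ratio A/B = 0.4258 / 0.9997 = 0.4259.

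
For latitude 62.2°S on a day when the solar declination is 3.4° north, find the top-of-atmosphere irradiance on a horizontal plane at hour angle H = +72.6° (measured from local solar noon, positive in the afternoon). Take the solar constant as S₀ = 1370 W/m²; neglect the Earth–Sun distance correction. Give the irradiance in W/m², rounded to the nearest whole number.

119 W/m²

cos θ_z = sin φ sin δ + cos φ cos δ cos H = (-0.8846)(0.0593) + (0.4664)(0.9982)(0.2990) = 0.0867.
Top-of-atmosphere irradiance = S₀ cos θ_z = 1370 × 0.0867 = 118.78 W/m².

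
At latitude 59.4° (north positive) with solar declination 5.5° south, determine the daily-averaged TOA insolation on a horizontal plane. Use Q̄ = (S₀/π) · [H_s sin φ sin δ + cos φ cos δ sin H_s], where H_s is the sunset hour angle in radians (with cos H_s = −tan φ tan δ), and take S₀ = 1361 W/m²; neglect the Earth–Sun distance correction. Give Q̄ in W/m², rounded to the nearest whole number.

−tan φ tan δ = −(1.6909)(-0.0963) = 0.1628; H_s = arccos(0.1628) = 80.63°. In radians, H_s = 1.4073.
H_s sin φ sin δ = 1.4073 × 0.8607 × -0.0958 = -0.1160.
cos φ cos δ sin H_s = 0.5090 × 0.9954 × 0.9867 = 0.4999.
Q̄ = (1361/π) × (-0.1160 + 0.4999) = 433.22 × 0.3839 = 166.31 W/m².

166 W/m²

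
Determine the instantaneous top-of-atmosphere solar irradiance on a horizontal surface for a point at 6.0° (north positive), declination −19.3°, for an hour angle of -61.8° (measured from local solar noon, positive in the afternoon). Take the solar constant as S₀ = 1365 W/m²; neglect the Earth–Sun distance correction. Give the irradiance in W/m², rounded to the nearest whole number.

558 W/m²

With φ = 6.0°, δ = -19.3°, H = -61.80°: sin φ sin δ = -0.0345, cos φ cos δ cos H = 0.4436, so cos θ_z = 0.4091.
Top-of-atmosphere irradiance = S₀ cos θ_z = 1365 × 0.4091 = 558.42 W/m².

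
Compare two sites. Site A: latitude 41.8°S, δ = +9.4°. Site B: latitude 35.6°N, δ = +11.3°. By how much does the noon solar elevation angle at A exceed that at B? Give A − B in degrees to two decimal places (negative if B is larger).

-26.90°

A: 90° − |-41.8 − (9.4)| = 38.80°.
B: 90° − |35.6 − (11.3)| = 65.70°.
A − B = 38.80 − 65.70 = -26.90°.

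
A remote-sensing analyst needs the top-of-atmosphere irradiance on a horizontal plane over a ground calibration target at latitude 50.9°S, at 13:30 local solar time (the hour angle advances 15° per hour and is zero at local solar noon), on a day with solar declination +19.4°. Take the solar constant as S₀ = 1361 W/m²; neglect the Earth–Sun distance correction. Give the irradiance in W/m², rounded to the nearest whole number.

397 W/m²

Hour angle H = 15° × (13.5 − 12) = 22.50°.
With φ = -50.9°, δ = 19.4°, H = 22.50°: sin φ sin δ = -0.2578, cos φ cos δ cos H = 0.5496, so cos θ_z = 0.2918.
Top-of-atmosphere irradiance = S₀ cos θ_z = 1361 × 0.2918 = 397.14 W/m².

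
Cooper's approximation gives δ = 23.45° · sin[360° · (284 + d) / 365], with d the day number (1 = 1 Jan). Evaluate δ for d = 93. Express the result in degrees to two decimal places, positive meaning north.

360 × (284 + 93) / 365 = 371.836°; sin(371.836°) = 0.2051.
δ = 23.45 × 0.2051 = 4.810° ≈ +4.81°.

+4.81°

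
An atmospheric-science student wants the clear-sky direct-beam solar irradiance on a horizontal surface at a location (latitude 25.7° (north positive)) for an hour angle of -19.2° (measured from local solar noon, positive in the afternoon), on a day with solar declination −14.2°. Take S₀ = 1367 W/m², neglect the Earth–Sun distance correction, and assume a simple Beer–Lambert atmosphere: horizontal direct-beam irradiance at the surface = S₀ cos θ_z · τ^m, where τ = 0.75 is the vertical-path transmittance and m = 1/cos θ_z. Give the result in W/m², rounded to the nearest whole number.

cos θ_z = sin φ sin δ + cos φ cos δ cos H = (0.4337)(-0.2453) + (0.9011)(0.9694)(0.9444) = 0.7186.
Air mass m = 1/cos θ_z = 1/0.7186 = 1.392; τ^m = 0.75^1.392 = 0.6700.
Surface direct beam = 1367 × 0.7186 × 0.6700 = 658.16 W/m².

658 W/m²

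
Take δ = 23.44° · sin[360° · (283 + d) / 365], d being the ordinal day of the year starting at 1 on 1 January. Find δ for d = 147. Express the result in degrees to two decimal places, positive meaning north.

360 × (283 + 147) / 365 = 424.110°; sin(424.110°) = 0.8996.
δ = 23.44 × 0.8996 = 21.087° ≈ +21.09°.

+21.09°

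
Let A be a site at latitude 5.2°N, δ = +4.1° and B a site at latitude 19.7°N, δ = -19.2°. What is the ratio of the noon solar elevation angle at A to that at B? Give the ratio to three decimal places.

1.740

A: 90° − |5.2 − (4.1)| = 88.90°.
B: 90° − |19.7 − (-19.2)| = 51.10°.
Ratio A/B = 88.9000 / 51.1000 = 1.7397.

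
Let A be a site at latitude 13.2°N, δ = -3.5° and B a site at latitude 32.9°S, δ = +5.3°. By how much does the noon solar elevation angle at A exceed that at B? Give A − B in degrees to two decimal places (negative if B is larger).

+21.50°

A: 90° − |13.2 − (-3.5)| = 73.30°.
B: 90° − |-32.9 − (5.3)| = 51.80°.
A − B = 73.30 − 51.80 = 21.50°.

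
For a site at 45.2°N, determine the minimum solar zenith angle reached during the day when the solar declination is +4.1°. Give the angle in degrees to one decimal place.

41.1°

At local solar noon the hour angle is zero, so the zenith angle is |φ − δ| = |45.2° − (4.1°)| = 41.1°.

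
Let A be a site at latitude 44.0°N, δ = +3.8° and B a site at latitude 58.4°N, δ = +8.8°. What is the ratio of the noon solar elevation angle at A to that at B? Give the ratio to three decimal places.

A: 90° − |44.0 − (3.8)| = 49.80°.
B: 90° − |58.4 − (8.8)| = 40.40°.
Ratio A/B = 49.8000 / 40.4000 = 1.2327.

1.233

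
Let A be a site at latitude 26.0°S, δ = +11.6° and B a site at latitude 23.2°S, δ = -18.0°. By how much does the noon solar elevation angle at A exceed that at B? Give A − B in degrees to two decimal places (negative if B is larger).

-32.40°

A: 90° − |-26.0 − (11.6)| = 52.40°.
B: 90° − |-23.2 − (-18.0)| = 84.80°.
A − B = 52.40 − 84.80 = -32.40°.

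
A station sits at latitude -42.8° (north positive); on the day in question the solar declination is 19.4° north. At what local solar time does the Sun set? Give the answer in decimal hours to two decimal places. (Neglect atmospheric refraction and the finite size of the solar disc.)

The sunset hour angle satisfies cos H_s = −tan φ tan δ = 0.3261, giving H_s = 70.97°.
Sunset is at 12 + H_s/15 = 12 + 4.731 = 16.731 h local solar time.

16.73 h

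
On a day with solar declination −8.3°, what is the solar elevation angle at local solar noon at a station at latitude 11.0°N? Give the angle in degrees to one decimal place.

70.7°

At local solar noon the hour angle is zero, so the elevation is 90° − |φ − δ| = 90° − |11.0° − (-8.3°)| = 90° − 19.3° = 70.7°.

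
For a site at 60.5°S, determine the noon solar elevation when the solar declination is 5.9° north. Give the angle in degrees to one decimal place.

23.6°

At local solar noon the hour angle is zero, so the elevation is 90° − |φ − δ| = 90° − |-60.5° − (5.9°)| = 90° − 66.4° = 23.6°.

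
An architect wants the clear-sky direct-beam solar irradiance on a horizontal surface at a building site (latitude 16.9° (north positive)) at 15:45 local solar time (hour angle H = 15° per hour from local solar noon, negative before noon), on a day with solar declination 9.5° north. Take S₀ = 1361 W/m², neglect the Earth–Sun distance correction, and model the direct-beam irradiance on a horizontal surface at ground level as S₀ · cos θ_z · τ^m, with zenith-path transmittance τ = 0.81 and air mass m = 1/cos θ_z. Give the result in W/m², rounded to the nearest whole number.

Hour angle H = 15° × (15.75 − 12) = 56.25°.
cos θ_z = sin φ sin δ + cos φ cos δ cos H = (0.2907)(0.1650) + (0.9568)(0.9863)(0.5556) = 0.5723.
Air mass m = 1/cos θ_z = 1/0.5723 = 1.747; τ^m = 0.81^1.747 = 0.6920.
Surface direct beam = 1361 × 0.5723 × 0.6920 = 539.00 W/m².

539 W/m²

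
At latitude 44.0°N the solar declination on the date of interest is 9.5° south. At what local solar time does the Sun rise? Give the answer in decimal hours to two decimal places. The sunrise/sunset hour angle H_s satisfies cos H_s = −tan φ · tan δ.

6.62 h

The sunset hour angle satisfies cos H_s = −tan φ tan δ = 0.1616, giving H_s = 80.70°.
Sunrise is at 12 − H_s/15 = 12 − 5.380 = 6.620 h local solar time.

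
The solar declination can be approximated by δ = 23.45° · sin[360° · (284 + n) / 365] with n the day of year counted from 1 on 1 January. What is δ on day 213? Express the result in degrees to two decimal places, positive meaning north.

360 × (284 + 213) / 365 = 490.192°; sin(490.192°) = 0.7639.
δ = 23.45 × 0.7639 = 17.913° ≈ +17.91°.

+17.91°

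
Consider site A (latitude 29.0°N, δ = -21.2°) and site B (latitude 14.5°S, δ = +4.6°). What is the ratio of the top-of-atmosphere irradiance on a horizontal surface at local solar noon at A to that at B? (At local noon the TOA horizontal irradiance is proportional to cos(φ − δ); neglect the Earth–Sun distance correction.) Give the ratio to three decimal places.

0.677

A: cos θ_z = cos(29.0° − (-21.2°)) = 0.6401.
B: cos θ_z = cos(-14.5° − (4.6°)) = 0.9449.
Ratio A/B = 0.6401 / 0.9449 = 0.6774.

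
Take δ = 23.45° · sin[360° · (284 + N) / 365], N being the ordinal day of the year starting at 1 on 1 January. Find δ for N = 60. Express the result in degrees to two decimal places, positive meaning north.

360 × (284 + 60) / 365 = 339.288°; sin(339.288°) = -0.3537.
δ = 23.45 × -0.3537 = -8.294° ≈ -8.29°.

-8.29°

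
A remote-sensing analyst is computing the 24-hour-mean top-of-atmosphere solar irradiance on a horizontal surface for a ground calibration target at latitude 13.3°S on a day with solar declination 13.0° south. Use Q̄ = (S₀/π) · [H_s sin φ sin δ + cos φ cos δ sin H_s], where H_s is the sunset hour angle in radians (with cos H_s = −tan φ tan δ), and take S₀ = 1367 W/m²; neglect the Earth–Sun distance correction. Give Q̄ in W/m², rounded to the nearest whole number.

−tan φ tan δ = −(-0.2364)(-0.2309) = -0.0546; H_s = arccos(-0.0546) = 93.13°. In radians, H_s = 1.6254.
H_s sin φ sin δ = 1.6254 × -0.2300 × -0.2250 = 0.0841.
cos φ cos δ sin H_s = 0.9732 × 0.9744 × 0.9985 = 0.9469.
Q̄ = (1367/π) × (0.0841 + 0.9469) = 435.13 × 1.0310 = 448.62 W/m².

449 W/m²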